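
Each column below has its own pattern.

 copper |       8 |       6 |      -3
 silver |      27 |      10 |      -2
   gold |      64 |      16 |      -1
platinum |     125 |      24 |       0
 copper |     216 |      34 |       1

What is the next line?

silver  343  46  2

Metal goes copper, silver, gold, platinum, copper → silver (repeats copper → silver → gold → platinum).
Second component: 8, 27, 64, 125, 216 → 343 (perfect cubes: 2³, 3³, 4³, …).
Third component: differences are 4, 6, 8, … (increasing by 2 each time); 6, 10, 16, 24, 34 → 46.
Fourth component: +1 each step; -3, -2, -1, 0, 1 → 2.
Combining the parts gives silver  343  46  2.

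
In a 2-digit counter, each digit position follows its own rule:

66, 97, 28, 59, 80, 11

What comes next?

First digit: 6, 9, 2, 5, 8, 1 → 4 (+3 each step, mod 10).
For the second digit, +1 each step, mod 10: 6, 7, 8, 9, 0, 1 → 2.
Combining the parts gives 42.

42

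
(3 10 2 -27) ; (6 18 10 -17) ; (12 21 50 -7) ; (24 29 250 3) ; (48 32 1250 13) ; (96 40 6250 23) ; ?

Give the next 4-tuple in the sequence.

(192 43 31250 33)

First slot goes 3, 6, 12, 24, 48, 96 → 192 (×2 each step).
Second slot: 10, 18, 21, 29, 32, 40 → 43 (alternating steps +8, +3, +8, +3, …).
For the third slot, ×5 each step: 2, 10, 50, 250, 1250, 6250 → 31250.
Fourth slot: -27, -17, -7, 3, 13, 23 → 33 (+10 each step).
Combining the parts gives (192 43 31250 33).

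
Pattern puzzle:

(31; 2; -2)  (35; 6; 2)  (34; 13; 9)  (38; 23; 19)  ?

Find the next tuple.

First entry: alternating steps +4, −1, +4, −1, …, so 31, 35, 34, 38 → 37.
Second entry: differences are 4, 7, 10, … (increasing by 3 each time); 2, 6, 13, 23 → 36.
Third entry — always 4 less than the second entry: -2, 2, 9, 19 → 32.
Putting it together: (37; 36; 32).

(37; 36; 32)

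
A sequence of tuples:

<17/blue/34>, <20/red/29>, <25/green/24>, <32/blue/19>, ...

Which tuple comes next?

<41/red/14>

First value: differences are 3, 5, 7, … (increasing by 2 each time); 17, 20, 25, 32 → 41.
For the colour, repeats blue → red → green: blue, red, green, blue → red.
Third value: −5 each step, so 34, 29, 24, 19 → 14.
So the next tuple is <41/red/14>.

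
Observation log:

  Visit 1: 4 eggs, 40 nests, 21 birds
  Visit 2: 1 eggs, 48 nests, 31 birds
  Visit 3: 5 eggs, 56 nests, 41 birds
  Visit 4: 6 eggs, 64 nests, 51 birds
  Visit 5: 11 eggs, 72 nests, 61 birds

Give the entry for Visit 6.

Eggs: each term is the sum of the two before it, so 4, 1, 5, 6, 11 → 17.
Nests: +8 each step, so 40, 48, 56, 64, 72 → 80.
For the birds, +10 each step: 21, 31, 41, 51, 61 → 71.
So the next record is 17 eggs, 80 nests, 71 birds.

17 eggs, 80 nests, 71 birds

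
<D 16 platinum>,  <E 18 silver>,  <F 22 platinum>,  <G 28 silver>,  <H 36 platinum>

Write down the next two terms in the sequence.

<I 46 silver>, <J 58 platinum>

Letter goes D, E, F, G, H → I → J (letters move forward 1 place in the alphabet).
For the second component, differences are 2, 4, 6, … (increasing by 2 each time): 16, 18, 22, 28, 36 → 46 → 58.
Metal — alternates platinum ↔ silver: platinum, silver, platinum, silver, platinum → silver → platinum.
So the next two terms are <I 46 silver> and <J 58 platinum>.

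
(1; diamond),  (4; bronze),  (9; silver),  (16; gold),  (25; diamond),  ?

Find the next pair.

(36; bronze)

For the first coordinate, perfect squares: 1², 2², 3², …: 1, 4, 9, 16, 25 → 36.
Rank: repeats diamond → bronze → silver → gold, so diamond, bronze, silver, gold, diamond → bronze.
So the next pair is (36; bronze).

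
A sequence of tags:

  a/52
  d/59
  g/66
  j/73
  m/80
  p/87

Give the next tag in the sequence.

Letter: letters move forward 3 places in the alphabet, so a, d, g, j, m, p → s.
Second component: 52, 59, 66, 73, 80, 87 → 94 (+7 each step).
Combining the parts gives s/94.

s/94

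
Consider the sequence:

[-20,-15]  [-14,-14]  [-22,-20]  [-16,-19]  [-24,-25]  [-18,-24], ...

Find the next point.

[-26,-30]

First value: alternating steps +6, −8, +6, −8, …; -20, -14, -22, -16, -24, -18 → -26.
Second value goes -15, -14, -20, -19, -25, -24 → -30 (alternating steps +1, −6, +1, −6, …).
Putting it together: [-26,-30].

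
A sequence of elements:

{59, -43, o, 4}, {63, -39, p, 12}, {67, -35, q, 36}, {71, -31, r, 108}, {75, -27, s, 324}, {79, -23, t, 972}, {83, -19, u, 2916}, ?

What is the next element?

{87, -15, v, 8748}

First slot: +4 each step, so 59, 63, 67, 71, 75, 79, 83 → 87.
Second slot: +4 each step; -43, -39, -35, -31, -27, -23, -19 → -15.
Letter: o, p, q, r, s, t, u → v (letters move forward 1 place in the alphabet).
Fourth slot: ×3 each step; 4, 12, 36, 108, 324, 972, 2916 → 8748.
Combining the parts gives {87, -15, v, 8748}.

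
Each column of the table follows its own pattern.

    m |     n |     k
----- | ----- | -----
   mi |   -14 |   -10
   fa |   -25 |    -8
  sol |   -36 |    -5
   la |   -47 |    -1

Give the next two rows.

ti  -58  4; do  -69  10

Column m: runs through the solfège scale do→ti, so mi, fa, sol, la → ti → do.
Column n goes -14, -25, -36, -47 → -58 → -69 (−11 each step).
Column k — differences are 2, 3, 4, … (increasing by 1 each time): -10, -8, -5, -1 → 4 → 10.
So the next two rows are ti  -58  4 and do  -69  10.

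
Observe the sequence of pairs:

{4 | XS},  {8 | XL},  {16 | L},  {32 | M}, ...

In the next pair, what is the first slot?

First slot goes 4, 8, 16, 32 → 64 (×2 each step).
Size goes XS, XL, L, M → S (runs backward through clothing sizes XS→XL).

64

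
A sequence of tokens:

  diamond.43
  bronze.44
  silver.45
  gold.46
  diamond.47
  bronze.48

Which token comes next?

silver.49

For the rank, repeats diamond → bronze → silver → gold: diamond, bronze, silver, gold, diamond, bronze → silver.
For the second component, +1 each step: 43, 44, 45, 46, 47, 48 → 49.
So the next token is silver.49.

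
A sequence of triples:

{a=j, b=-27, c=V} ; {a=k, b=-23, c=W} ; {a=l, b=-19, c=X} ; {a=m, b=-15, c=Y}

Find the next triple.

{a=n, b=-11, c=Z}

A: letters move forward 1 place in the alphabet, so j, k, l, m → n.
B: +4 each step, so -27, -23, -19, -15 → -11.
For the c, letters move forward 1 place in the alphabet: V, W, X, Y → Z.
Combining the parts gives {a=n, b=-11, c=Z}.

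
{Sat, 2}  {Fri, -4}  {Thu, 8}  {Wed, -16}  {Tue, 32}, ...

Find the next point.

Day: Sat, Fri, Thu, Wed, Tue → Mon (runs backward through the weekdays Mon→Sun).
Second entry: 2, -4, 8, -16, 32 → -64 (×(-2) each step).
Putting it together: {Mon, -64}.

{Mon, -64}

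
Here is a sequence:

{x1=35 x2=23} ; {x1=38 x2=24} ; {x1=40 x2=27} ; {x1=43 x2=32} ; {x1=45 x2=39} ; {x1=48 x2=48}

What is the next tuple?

X1: 35, 38, 40, 43, 45, 48 → 50 (alternating steps +3, +2, +3, +2, …).
For the x2, differences are 1, 3, 5, … (increasing by 2 each time): 23, 24, 27, 32, 39, 48 → 59.
So the next tuple is {x1=50 x2=59}.

{x1=50 x2=59}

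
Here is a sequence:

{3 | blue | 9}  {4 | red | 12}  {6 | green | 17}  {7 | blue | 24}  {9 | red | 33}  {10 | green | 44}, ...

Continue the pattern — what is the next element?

First part: alternating steps +1, +2, +1, +2, …, so 3, 4, 6, 7, 9, 10 → 12.
Colour: blue, red, green, blue, red, green → blue (repeats blue → red → green).
For the third part, differences are 3, 5, 7, … (increasing by 2 each time): 9, 12, 17, 24, 33, 44 → 57.
So the next element is {12 | blue | 57}.

{12 | blue | 57}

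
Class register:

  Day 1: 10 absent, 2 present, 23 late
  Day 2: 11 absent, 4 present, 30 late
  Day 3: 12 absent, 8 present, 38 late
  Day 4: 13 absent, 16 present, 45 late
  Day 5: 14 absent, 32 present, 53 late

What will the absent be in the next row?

Absent: 10, 11, 12, 13, 14 → 15 (+1 each step).

15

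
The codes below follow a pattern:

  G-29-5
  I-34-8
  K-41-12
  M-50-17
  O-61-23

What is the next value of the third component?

30

Third component — differences are 3, 4, 5, … (increasing by 1 each time): 5, 8, 12, 17, 23 → 30.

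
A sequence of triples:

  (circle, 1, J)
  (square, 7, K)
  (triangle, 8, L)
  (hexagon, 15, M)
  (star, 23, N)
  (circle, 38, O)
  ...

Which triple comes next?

(square, 61, P)

Shape goes circle, square, triangle, hexagon, star, circle → square (repeats circle → square → triangle → hexagon → star).
Second coordinate: 1, 7, 8, 15, 23, 38 → 61 (each term is the sum of the two before it).
Letter: letters move forward 1 place in the alphabet; J, K, L, M, N, O → P.
Combining the parts gives (square, 61, P).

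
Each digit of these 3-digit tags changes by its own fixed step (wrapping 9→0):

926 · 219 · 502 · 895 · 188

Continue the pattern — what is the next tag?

First digit goes 9, 2, 5, 8, 1 → 4 (+3 each step, mod 10).
Second digit: −1 each step, mod 10, so 2, 1, 0, 9, 8 → 7.
Third digit: 6, 9, 2, 5, 8 → 1 (+3 each step, mod 10).
Combining the parts gives 471.

471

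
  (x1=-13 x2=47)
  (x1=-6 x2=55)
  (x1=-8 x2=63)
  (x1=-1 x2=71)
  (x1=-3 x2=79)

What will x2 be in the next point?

87

X1 goes -13, -6, -8, -1, -3 → 4 (alternating steps +7, −2, +7, −2, …).
X2 — +8 each step: 47, 55, 63, 71, 79 → 87.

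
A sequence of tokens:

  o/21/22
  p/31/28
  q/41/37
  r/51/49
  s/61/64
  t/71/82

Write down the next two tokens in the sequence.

u/81/103 then v/91/127

Letter — letters move forward 1 place in the alphabet: o, p, q, r, s, t → u → v.
Second component: +10 each step, so 21, 31, 41, 51, 61, 71 → 81 → 91.
Third component — differences are 6, 9, 12, … (increasing by 3 each time): 22, 28, 37, 49, 64, 82 → 103 → 127.
Putting the parts together: u/81/103 and then v/91/127.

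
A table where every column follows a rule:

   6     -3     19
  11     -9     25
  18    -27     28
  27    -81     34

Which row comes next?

38  -243  37

First component: differences are 5, 7, 9, … (increasing by 2 each time), so 6, 11, 18, 27 → 38.
Second component — ×3 each step: -3, -9, -27, -81 → -243.
Third component: 19, 25, 28, 34 → 37 (alternating steps +6, +3, +6, +3, …).
So the next row is 38  -243  37.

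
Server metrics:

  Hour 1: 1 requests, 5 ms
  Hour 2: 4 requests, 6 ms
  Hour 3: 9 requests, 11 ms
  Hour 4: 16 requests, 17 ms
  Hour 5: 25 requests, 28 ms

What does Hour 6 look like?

Requests: perfect squares: 1², 2², 3², …, so 1, 4, 9, 16, 25 → 36.
Ms — each term is the sum of the two before it: 5, 6, 11, 17, 28 → 45.
Combining the parts gives 36 requests, 45 ms.

36 requests, 45 ms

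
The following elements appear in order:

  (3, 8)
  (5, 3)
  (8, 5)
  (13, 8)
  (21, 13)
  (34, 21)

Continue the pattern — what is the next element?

For the first component, each term is the sum of the two before it: 3, 5, 8, 13, 21, 34 → 55.
Second component: 8, 3, 5, 8, 13, 21 → 34 (always the previous value of the first component).
So the next element is (55, 34).

(55, 34)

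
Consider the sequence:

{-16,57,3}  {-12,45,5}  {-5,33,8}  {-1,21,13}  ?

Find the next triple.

First entry: alternating steps +4, +7, +4, +7, …; -16, -12, -5, -1 → 6.
Second entry goes 57, 45, 33, 21 → 9 (−12 each step).
For the third entry, each term is the sum of the two before it: 3, 5, 8, 13 → 21.
Combining the parts gives {6,9,21}.

{6,9,21}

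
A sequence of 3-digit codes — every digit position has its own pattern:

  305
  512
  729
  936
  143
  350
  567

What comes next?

774

First digit: +2 each step, mod 10, so 3, 5, 7, 9, 1, 3, 5 → 7.
Second digit goes 0, 1, 2, 3, 4, 5, 6 → 7 (+1 each step, mod 10).
For the third digit, −3 each step, mod 10: 5, 2, 9, 6, 3, 0, 7 → 4.
So the next code is 774.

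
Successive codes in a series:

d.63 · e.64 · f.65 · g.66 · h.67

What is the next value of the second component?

68

Second component: +1 each step, so 63, 64, 65, 66, 67 → 68.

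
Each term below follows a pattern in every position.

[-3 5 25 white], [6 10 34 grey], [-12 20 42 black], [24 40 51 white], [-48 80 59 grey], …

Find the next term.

First entry — ×(-2) each step: -3, 6, -12, 24, -48 → 96.
Second entry: ×2 each step, so 5, 10, 20, 40, 80 → 160.
Third entry: alternating steps +9, +8, +9, +8, …; 25, 34, 42, 51, 59 → 68.
Shade: white, grey, black, white, grey → black (repeats white → grey → black).
So the next term is [96 160 68 black].

[96 160 68 black]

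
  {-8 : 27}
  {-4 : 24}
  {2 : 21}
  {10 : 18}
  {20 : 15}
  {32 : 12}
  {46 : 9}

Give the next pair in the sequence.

{62 : 6}

For the first slot, differences are 4, 6, 8, … (increasing by 2 each time): -8, -4, 2, 10, 20, 32, 46 → 62.
For the second slot, −3 each step: 27, 24, 21, 18, 15, 12, 9 → 6.
Putting it together: {62 : 6}.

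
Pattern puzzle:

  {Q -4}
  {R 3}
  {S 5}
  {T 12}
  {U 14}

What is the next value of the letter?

For the letter, letters move forward 1 place in the alphabet: Q, R, S, T, U → V.

V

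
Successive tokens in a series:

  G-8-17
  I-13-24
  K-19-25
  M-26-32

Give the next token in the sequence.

Letter: letters move forward 2 places in the alphabet, so G, I, K, M → O.
Second component: 8, 13, 19, 26 → 34 (differences are 5, 6, 7, … (increasing by 1 each time)).
Third component — alternating steps +7, +1, +7, +1, …: 17, 24, 25, 32 → 33.
So the next token is O-34-33.

O-34-33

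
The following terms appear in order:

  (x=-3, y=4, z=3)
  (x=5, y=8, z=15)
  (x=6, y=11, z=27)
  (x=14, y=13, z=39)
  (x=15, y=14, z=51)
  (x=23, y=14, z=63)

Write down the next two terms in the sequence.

(x=24, y=13, z=75), (x=32, y=11, z=87)

X goes -3, 5, 6, 14, 15, 23 → 24 → 32 (alternating steps +8, +1, +8, +1, …).
For the y, differences are 4, 3, 2, … (decreasing by 1 each time): 4, 8, 11, 13, 14, 14 → 13 → 11.
Z: 3, 15, 27, 39, 51, 63 → 75 → 87 (+12 each step).
Putting the parts together: (x=24, y=13, z=75) and then (x=32, y=11, z=87).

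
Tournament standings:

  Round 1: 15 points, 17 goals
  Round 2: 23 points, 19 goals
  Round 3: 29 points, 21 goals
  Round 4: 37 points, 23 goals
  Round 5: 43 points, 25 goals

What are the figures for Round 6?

Points: 15, 23, 29, 37, 43 → 51 (alternating steps +8, +6, +8, +6, …).
Goals goes 17, 19, 21, 23, 25 → 27 (+2 each step).
Combining the parts gives 51 points, 27 goals.

51 points, 27 goals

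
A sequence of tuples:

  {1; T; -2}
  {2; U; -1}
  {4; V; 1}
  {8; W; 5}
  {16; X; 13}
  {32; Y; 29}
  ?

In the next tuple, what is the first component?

First component: ×2 each step; 1, 2, 4, 8, 16, 32 → 64.

64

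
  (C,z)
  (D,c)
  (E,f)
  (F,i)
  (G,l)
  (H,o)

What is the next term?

For the first letter, letters move forward 1 place in the alphabet: C, D, E, F, G, H → I.
Second letter: z, c, f, i, l, o → r (letters move forward 3 places in the alphabet, wrapping Z→A).
So the next term is (I,r).

(I,r)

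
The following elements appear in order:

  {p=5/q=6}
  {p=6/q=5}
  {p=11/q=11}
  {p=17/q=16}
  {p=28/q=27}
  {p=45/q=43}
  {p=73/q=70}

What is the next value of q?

Q: 6, 5, 11, 16, 27, 43, 70 → 113 (each term is the sum of the two before it).

113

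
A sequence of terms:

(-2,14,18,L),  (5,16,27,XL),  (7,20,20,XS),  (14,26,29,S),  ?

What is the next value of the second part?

Second part goes 14, 16, 20, 26 → 34 (differences are 2, 4, 6, … (increasing by 2 each time)).

34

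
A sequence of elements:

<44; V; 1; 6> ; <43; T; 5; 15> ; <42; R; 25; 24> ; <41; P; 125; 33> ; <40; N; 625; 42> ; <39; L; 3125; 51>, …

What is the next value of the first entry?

First entry: −1 each step, so 44, 43, 42, 41, 40, 39 → 38.

38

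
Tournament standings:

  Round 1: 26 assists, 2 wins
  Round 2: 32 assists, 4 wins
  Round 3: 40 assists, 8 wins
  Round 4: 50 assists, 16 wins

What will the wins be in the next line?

Wins: ×2 each step, so 2, 4, 8, 16 → 32.

32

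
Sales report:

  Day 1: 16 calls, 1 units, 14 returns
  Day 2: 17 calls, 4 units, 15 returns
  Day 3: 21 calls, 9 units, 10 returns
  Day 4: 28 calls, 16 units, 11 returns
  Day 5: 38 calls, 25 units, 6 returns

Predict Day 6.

51 calls, 36 units, 7 returns

Calls — differences are 1, 4, 7, … (increasing by 3 each time): 16, 17, 21, 28, 38 → 51.
Units: 1, 4, 9, 16, 25 → 36 (perfect squares: 1², 2², 3², …).
Returns goes 14, 15, 10, 11, 6 → 7 (alternating steps +1, −5, +1, −5, …).
Putting it together: 51 calls, 36 units, 7 returns.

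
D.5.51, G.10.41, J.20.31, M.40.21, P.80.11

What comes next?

For the letter, letters move forward 3 places in the alphabet: D, G, J, M, P → S.
Second component: ×2 each step; 5, 10, 20, 40, 80 → 160.
Third component — −10 each step: 51, 41, 31, 21, 11 → 1.
Putting it together: S.160.1.

S.160.1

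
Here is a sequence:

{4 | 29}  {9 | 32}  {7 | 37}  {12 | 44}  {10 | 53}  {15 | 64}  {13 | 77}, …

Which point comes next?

{18 | 92}

First entry: alternating steps +5, −2, +5, −2, …, so 4, 9, 7, 12, 10, 15, 13 → 18.
Second entry — differences are 3, 5, 7, … (increasing by 2 each time): 29, 32, 37, 44, 53, 64, 77 → 92.
Combining the parts gives {18 | 92}.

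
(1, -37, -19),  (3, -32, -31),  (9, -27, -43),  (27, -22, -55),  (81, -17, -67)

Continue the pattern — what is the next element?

(243, -12, -79)

First entry — ×3 each step: 1, 3, 9, 27, 81 → 243.
Second entry — +5 each step: -37, -32, -27, -22, -17 → -12.
Third entry: -19, -31, -43, -55, -67 → -79 (−12 each step).
So the next element is (243, -12, -79).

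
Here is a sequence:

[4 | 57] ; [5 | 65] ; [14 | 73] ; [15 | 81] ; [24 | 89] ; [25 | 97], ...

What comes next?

First value — alternating steps +1, +9, +1, +9, …: 4, 5, 14, 15, 24, 25 → 34.
Second value goes 57, 65, 73, 81, 89, 97 → 105 (+8 each step).
Combining the parts gives [34 | 105].

[34 | 105]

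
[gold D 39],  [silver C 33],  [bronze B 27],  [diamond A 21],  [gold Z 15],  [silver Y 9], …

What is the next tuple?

Rank — repeats gold → silver → bronze → diamond: gold, silver, bronze, diamond, gold, silver → bronze.
For the letter, letters move back 1 place in the alphabet, wrapping A→Z: D, C, B, A, Z, Y → X.
Third value: −6 each step; 39, 33, 27, 21, 15, 9 → 3.
Combining the parts gives [bronze X 3].

[bronze X 3]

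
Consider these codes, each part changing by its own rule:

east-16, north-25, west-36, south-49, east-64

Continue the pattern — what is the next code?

Direction: repeats east → north → west → south; east, north, west, south, east → north.
Second component goes 16, 25, 36, 49, 64 → 81 (perfect squares: 4², 5², 6², …).
Putting it together: north-81.

north-81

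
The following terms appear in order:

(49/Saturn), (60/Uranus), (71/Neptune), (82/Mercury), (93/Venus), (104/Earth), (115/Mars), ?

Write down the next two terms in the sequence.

First value goes 49, 60, 71, 82, 93, 104, 115 → 126 → 137 (+11 each step).
Planet — runs through the planets Mercury→Neptune: Saturn, Uranus, Neptune, Mercury, Venus, Earth, Mars → Jupiter → Saturn.
So the next two terms are (126/Jupiter) and (137/Saturn).

(126/Jupiter), (137/Saturn)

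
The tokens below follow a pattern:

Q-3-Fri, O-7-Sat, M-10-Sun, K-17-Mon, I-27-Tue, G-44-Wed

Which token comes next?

E-71-Thu

Letter: letters move back 2 places in the alphabet, so Q, O, M, K, I, G → E.
Second component: each term is the sum of the two before it; 3, 7, 10, 17, 27, 44 → 71.
Day: runs through the weekdays Mon→Sun; Fri, Sat, Sun, Mon, Tue, Wed → Thu.
Combining the parts gives E-71-Thu.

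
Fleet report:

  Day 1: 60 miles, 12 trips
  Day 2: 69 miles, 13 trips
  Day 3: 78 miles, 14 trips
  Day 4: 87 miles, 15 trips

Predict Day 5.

Miles — +9 each step: 60, 69, 78, 87 → 96.
For the trips, +1 each step: 12, 13, 14, 15 → 16.
So the next record is 96 miles, 16 trips.

96 miles, 16 trips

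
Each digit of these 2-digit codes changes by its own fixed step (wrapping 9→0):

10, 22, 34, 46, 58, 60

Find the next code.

72

First digit: +1 each step, mod 10, so 1, 2, 3, 4, 5, 6 → 7.
Second digit: 0, 2, 4, 6, 8, 0 → 2 (+2 each step, mod 10).
Combining the parts gives 72.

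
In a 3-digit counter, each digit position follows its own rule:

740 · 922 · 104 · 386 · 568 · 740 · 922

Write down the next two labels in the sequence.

104, 386

For the first digit, +2 each step, mod 10: 7, 9, 1, 3, 5, 7, 9 → 1 → 3.
Second digit: −2 each step, mod 10; 4, 2, 0, 8, 6, 4, 2 → 0 → 8.
Third digit — +2 each step, mod 10: 0, 2, 4, 6, 8, 0, 2 → 4 → 6.
So the next two labels are 104 and 386.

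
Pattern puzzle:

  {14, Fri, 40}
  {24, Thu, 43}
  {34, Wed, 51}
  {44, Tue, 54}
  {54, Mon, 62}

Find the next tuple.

{64, Sun, 65}

First entry: +10 each step, so 14, 24, 34, 44, 54 → 64.
Day goes Fri, Thu, Wed, Tue, Mon → Sun (runs backward through the weekdays Mon→Sun).
For the third entry, alternating steps +3, +8, +3, +8, …: 40, 43, 51, 54, 62 → 65.
Combining the parts gives {64, Sun, 65}.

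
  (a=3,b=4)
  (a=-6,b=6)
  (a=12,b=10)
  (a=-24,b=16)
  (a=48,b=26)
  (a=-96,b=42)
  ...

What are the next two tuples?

(a=192,b=68), (a=-384,b=110)

A: ×(-2) each step; 3, -6, 12, -24, 48, -96 → 192 → -384.
B goes 4, 6, 10, 16, 26, 42 → 68 → 110 (each term is the sum of the two before it).
So the next two tuples are (a=192,b=68) and (a=-384,b=110).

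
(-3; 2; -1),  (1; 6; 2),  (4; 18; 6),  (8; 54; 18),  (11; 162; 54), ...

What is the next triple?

First part: alternating steps +4, +3, +4, +3, …, so -3, 1, 4, 8, 11 → 15.
Second part: 2, 6, 18, 54, 162 → 486 (×3 each step).
Third part: always the previous value of the second part, so -1, 2, 6, 18, 54 → 162.
So the next triple is (15; 486; 162).

(15; 486; 162)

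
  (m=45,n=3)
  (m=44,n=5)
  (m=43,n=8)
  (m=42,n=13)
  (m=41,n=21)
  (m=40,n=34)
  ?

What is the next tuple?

M: 45, 44, 43, 42, 41, 40 → 39 (−1 each step).
N: each term is the sum of the two before it; 3, 5, 8, 13, 21, 34 → 55.
Combining the parts gives (m=39,n=55).

(m=39,n=55)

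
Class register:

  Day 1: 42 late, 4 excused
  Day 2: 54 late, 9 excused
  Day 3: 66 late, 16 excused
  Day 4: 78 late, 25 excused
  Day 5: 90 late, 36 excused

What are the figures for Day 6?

102 late, 49 excused

Late: +12 each step; 42, 54, 66, 78, 90 → 102.
For the excused, perfect squares: 2², 3², 4², …: 4, 9, 16, 25, 36 → 49.
Combining the parts gives 102 late, 49 excused.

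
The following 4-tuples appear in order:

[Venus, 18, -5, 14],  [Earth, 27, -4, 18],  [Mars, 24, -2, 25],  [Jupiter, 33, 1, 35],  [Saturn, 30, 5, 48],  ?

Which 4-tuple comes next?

For the planet, runs through the planets Mercury→Neptune: Venus, Earth, Mars, Jupiter, Saturn → Uranus.
Second entry — alternating steps +9, −3, +9, −3, …: 18, 27, 24, 33, 30 → 39.
Third entry goes -5, -4, -2, 1, 5 → 10 (differences are 1, 2, 3, … (increasing by 1 each time)).
Fourth entry — differences are 4, 7, 10, … (increasing by 3 each time): 14, 18, 25, 35, 48 → 64.
So the next 4-tuple is [Uranus, 39, 10, 64].

[Uranus, 39, 10, 64]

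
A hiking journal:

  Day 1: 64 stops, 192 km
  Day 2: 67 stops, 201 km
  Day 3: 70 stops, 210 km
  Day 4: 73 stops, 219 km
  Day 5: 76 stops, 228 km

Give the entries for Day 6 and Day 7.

Stops: +3 each step, so 64, 67, 70, 73, 76 → 79 → 82.
Km: always 3 × the stops; 192, 201, 210, 219, 228 → 237 → 246.
So the next two rows are 79 stops, 237 km and 82 stops, 246 km.

79 stops, 237 km; 82 stops, 246 km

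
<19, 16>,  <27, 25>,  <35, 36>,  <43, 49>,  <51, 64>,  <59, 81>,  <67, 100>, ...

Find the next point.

First value: 19, 27, 35, 43, 51, 59, 67 → 75 (+8 each step).
Second value: perfect squares: 4², 5², 6², …; 16, 25, 36, 49, 64, 81, 100 → 121.
So the next point is <75, 121>.

<75, 121>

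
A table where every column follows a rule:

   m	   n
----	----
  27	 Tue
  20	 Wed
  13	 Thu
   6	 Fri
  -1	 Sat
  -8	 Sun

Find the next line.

-15  Mon

Column m: 27, 20, 13, 6, -1, -8 → -15 (−7 each step).
Column n: runs through the weekdays Mon→Sun, so Tue, Wed, Thu, Fri, Sat, Sun → Mon.
So the next line is -15  Mon.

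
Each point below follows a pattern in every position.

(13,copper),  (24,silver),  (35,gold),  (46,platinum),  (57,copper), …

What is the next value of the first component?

First component: 13, 24, 35, 46, 57 → 68 (+11 each step).
For the metal, repeats copper → silver → gold → platinum: copper, silver, gold, platinum, copper → silver.

68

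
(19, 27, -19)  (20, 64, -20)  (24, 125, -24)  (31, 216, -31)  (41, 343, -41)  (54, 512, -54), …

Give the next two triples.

First component: differences are 1, 4, 7, … (increasing by 3 each time); 19, 20, 24, 31, 41, 54 → 70 → 89.
Second component: perfect cubes: 3³, 4³, 5³, …, so 27, 64, 125, 216, 343, 512 → 729 → 1000.
Third component goes -19, -20, -24, -31, -41, -54 → -70 → -89 (always the negative of the first component).
Putting the parts together: (70, 729, -70) and then (89, 1000, -89).

(70, 729, -70), (89, 1000, -89)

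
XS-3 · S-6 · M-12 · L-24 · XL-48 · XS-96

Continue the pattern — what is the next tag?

S-192

For the size, repeats XS → S → M → L → XL: XS, S, M, L, XL, XS → S.
Second component: ×2 each step; 3, 6, 12, 24, 48, 96 → 192.
So the next tag is S-192.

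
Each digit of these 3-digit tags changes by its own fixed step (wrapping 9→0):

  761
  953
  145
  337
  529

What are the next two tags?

711, 903

First digit goes 7, 9, 1, 3, 5 → 7 → 9 (+2 each step, mod 10).
Second digit goes 6, 5, 4, 3, 2 → 1 → 0 (−1 each step, mod 10).
Third digit goes 1, 3, 5, 7, 9 → 1 → 3 (+2 each step, mod 10).
So the next two tags are 711 and 903.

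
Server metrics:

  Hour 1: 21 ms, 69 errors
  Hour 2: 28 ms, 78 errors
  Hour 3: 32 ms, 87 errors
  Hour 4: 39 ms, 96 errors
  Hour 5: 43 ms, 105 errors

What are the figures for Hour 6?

Ms goes 21, 28, 32, 39, 43 → 50 (alternating steps +7, +4, +7, +4, …).
Errors goes 69, 78, 87, 96, 105 → 114 (+9 each step).
Putting it together: 50 ms, 114 errors.

50 ms, 114 errors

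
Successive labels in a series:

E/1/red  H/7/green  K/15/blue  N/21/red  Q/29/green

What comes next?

T/35/blue

Letter: letters move forward 3 places in the alphabet; E, H, K, N, Q → T.
For the second component, alternating steps +6, +8, +6, +8, …: 1, 7, 15, 21, 29 → 35.
For the colour, repeats red → green → blue: red, green, blue, red, green → blue.
Combining the parts gives T/35/blue.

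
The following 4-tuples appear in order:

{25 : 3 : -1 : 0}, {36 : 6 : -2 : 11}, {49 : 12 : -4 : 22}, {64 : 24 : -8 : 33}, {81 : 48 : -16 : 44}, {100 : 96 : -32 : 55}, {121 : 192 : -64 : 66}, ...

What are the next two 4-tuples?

{144 : 384 : -128 : 77}, {169 : 768 : -256 : 88}

First entry: 25, 36, 49, 64, 81, 100, 121 → 144 → 169 (perfect squares: 5², 6², 7², …).
Second entry: 3, 6, 12, 24, 48, 96, 192 → 384 → 768 (×2 each step).
Third entry: ×2 each step; -1, -2, -4, -8, -16, -32, -64 → -128 → -256.
Fourth entry: 0, 11, 22, 33, 44, 55, 66 → 77 → 88 (+11 each step).
Putting the parts together: {144 : 384 : -128 : 77} and then {169 : 768 : -256 : 88}.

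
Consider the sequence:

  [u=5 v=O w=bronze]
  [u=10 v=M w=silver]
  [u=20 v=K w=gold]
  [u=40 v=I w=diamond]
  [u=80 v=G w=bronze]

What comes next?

[u=160 v=E w=silver]

U: 5, 10, 20, 40, 80 → 160 (×2 each step).
For the v, letters move back 2 places in the alphabet: O, M, K, I, G → E.
W: repeats bronze → silver → gold → diamond, so bronze, silver, gold, diamond, bronze → silver.
Combining the parts gives [u=160 v=E w=silver].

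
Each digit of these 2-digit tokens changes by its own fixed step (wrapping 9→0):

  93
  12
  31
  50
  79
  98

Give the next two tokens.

17 then 36

First digit: +2 each step, mod 10; 9, 1, 3, 5, 7, 9 → 1 → 3.
Second digit — −1 each step, mod 10: 3, 2, 1, 0, 9, 8 → 7 → 6.
So the next two tokens are 17 and 36.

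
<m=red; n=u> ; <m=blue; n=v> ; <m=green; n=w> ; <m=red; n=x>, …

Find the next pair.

<m=blue; n=y>

M goes red, blue, green, red → blue (repeats red → blue → green).
N: letters move forward 1 place in the alphabet, so u, v, w, x → y.
Combining the parts gives <m=blue; n=y>.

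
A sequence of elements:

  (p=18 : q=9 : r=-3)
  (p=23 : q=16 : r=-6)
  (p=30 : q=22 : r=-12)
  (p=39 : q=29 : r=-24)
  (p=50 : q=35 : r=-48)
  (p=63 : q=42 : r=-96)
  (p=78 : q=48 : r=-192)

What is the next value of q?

55

Q goes 9, 16, 22, 29, 35, 42, 48 → 55 (alternating steps +7, +6, +7, +6, …).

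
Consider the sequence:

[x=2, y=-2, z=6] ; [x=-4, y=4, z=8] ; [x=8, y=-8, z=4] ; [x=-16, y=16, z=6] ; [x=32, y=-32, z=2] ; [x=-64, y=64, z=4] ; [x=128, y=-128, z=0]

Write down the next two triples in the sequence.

X goes 2, -4, 8, -16, 32, -64, 128 → -256 → 512 (×(-2) each step).
For the y, ×(-2) each step: -2, 4, -8, 16, -32, 64, -128 → 256 → -512.
Z: alternating steps +2, −4, +2, −4, …, so 6, 8, 4, 6, 2, 4, 0 → 2 → -2.
Putting the parts together: [x=-256, y=256, z=2] and then [x=512, y=-512, z=-2].

[x=-256, y=256, z=2], [x=512, y=-512, z=-2]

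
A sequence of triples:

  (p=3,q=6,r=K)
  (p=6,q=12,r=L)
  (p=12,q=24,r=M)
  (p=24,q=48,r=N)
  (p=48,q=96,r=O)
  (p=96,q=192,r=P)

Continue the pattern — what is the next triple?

P — ×2 each step: 3, 6, 12, 24, 48, 96 → 192.
Q — always 2 × the p: 6, 12, 24, 48, 96, 192 → 384.
For the r, letters move forward 1 place in the alphabet: K, L, M, N, O, P → Q.
Putting it together: (p=192,q=384,r=Q).

(p=192,q=384,r=Q)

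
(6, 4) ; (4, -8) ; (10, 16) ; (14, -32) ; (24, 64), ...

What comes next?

(38, -128)

For the first slot, each term is the sum of the two before it: 6, 4, 10, 14, 24 → 38.
Second slot: 4, -8, 16, -32, 64 → -128 (×(-2) each step).
Combining the parts gives (38, -128).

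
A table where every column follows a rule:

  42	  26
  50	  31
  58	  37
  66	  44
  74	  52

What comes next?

82  61

First component goes 42, 50, 58, 66, 74 → 82 (+8 each step).
For the second component, differences are 5, 6, 7, … (increasing by 1 each time): 26, 31, 37, 44, 52 → 61.
Combining the parts gives 82  61.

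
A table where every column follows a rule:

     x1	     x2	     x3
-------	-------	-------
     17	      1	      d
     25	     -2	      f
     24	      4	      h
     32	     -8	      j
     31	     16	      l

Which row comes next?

39  -32  n

For the column x1, alternating steps +8, −1, +8, −1, …: 17, 25, 24, 32, 31 → 39.
Column x2 — ×(-2) each step: 1, -2, 4, -8, 16 → -32.
Column x3: d, f, h, j, l → n (letters move forward 2 places in the alphabet).
Combining the parts gives 39  -32  n.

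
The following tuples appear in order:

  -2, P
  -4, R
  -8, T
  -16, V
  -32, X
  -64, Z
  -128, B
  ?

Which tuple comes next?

-256, D

For the first component, ×2 each step: -2, -4, -8, -16, -32, -64, -128 → -256.
Letter — letters move forward 2 places in the alphabet, wrapping Z→A: P, R, T, V, X, Z, B → D.
Combining the parts gives -256, D.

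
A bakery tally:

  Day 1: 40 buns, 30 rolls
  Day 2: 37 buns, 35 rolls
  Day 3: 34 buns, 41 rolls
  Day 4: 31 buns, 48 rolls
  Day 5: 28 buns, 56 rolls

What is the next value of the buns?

Buns: −3 each step; 40, 37, 34, 31, 28 → 25.

25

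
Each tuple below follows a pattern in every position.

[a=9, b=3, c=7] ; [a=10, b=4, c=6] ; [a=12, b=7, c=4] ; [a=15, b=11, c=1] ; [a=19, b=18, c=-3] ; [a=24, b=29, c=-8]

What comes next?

[a=30, b=47, c=-14]

A — differences are 1, 2, 3, … (increasing by 1 each time): 9, 10, 12, 15, 19, 24 → 30.
For the b, each term is the sum of the two before it: 3, 4, 7, 11, 18, 29 → 47.
C: together with the a always sums to 16, so 7, 6, 4, 1, -3, -8 → -14.
So the next tuple is [a=30, b=47, c=-14].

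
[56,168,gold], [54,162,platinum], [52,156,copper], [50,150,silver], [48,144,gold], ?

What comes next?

First part: 56, 54, 52, 50, 48 → 46 (−2 each step).
Second part goes 168, 162, 156, 150, 144 → 138 (always 3 × the first part).
For the metal, repeats gold → platinum → copper → silver: gold, platinum, copper, silver, gold → platinum.
So the next tuple is [46,138,platinum].

[46,138,platinum]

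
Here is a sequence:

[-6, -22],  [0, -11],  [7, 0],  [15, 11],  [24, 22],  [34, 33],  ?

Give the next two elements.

For the first entry, differences are 6, 7, 8, … (increasing by 1 each time): -6, 0, 7, 15, 24, 34 → 45 → 57.
Second entry: +11 each step, so -22, -11, 0, 11, 22, 33 → 44 → 55.
So the next two elements are [45, 44] and [57, 55].

[45, 44], [57, 55]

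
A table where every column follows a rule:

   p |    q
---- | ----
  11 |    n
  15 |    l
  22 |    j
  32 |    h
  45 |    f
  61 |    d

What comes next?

80  b

Column p: 11, 15, 22, 32, 45, 61 → 80 (differences are 4, 7, 10, … (increasing by 3 each time)).
Column q: letters move back 2 places in the alphabet, so n, l, j, h, f, d → b.
So the next row is 80  b.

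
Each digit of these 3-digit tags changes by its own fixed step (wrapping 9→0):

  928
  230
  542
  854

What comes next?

166

First digit: +3 each step, mod 10; 9, 2, 5, 8 → 1.
Second digit goes 2, 3, 4, 5 → 6 (+1 each step, mod 10).
For the third digit, +2 each step, mod 10: 8, 0, 2, 4 → 6.
Putting it together: 166.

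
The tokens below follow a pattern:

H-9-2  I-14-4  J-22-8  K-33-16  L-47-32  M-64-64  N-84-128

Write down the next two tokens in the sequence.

Letter: H, I, J, K, L, M, N → O → P (letters move forward 1 place in the alphabet).
Second component goes 9, 14, 22, 33, 47, 64, 84 → 107 → 133 (differences are 5, 8, 11, … (increasing by 3 each time)).
Third component: ×2 each step; 2, 4, 8, 16, 32, 64, 128 → 256 → 512.
Putting the parts together: O-107-256 and then P-133-512.

O-107-256 then P-133-512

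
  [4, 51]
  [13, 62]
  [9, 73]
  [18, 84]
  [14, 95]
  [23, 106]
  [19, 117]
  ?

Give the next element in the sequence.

[28, 128]

First entry: 4, 13, 9, 18, 14, 23, 19 → 28 (alternating steps +9, −4, +9, −4, …).
For the second entry, +11 each step: 51, 62, 73, 84, 95, 106, 117 → 128.
So the next element is [28, 128].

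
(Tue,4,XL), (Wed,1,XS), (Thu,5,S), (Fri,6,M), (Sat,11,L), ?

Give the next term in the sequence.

Day — runs through the weekdays Mon→Sun: Tue, Wed, Thu, Fri, Sat → Sun.
Second slot goes 4, 1, 5, 6, 11 → 17 (each term is the sum of the two before it).
Size — runs through clothing sizes XS→XL: XL, XS, S, M, L → XL.
Putting it together: (Sun,17,XL).

(Sun,17,XL)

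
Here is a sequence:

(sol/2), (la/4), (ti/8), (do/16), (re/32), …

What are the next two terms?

Note: runs through the solfège scale do→ti; sol, la, ti, do, re → mi → fa.
Second component goes 2, 4, 8, 16, 32 → 64 → 128 (×2 each step).
So the next two terms are (mi/64) and (fa/128).

(mi/64), (fa/128)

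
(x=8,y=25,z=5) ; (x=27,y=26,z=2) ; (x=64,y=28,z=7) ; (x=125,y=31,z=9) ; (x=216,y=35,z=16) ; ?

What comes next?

X: 8, 27, 64, 125, 216 → 343 (perfect cubes: 2³, 3³, 4³, …).
For the y, differences are 1, 2, 3, … (increasing by 1 each time): 25, 26, 28, 31, 35 → 40.
Z: each term is the sum of the two before it; 5, 2, 7, 9, 16 → 25.
Combining the parts gives (x=343,y=40,z=25).

(x=343,y=40,z=25)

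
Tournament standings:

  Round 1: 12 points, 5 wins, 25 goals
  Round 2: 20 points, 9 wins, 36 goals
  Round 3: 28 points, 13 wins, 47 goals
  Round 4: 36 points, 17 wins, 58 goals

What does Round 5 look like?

44 points, 21 wins, 69 goals

Points: 12, 20, 28, 36 → 44 (+8 each step).
Wins: 5, 9, 13, 17 → 21 (+4 each step).
Goals: 25, 36, 47, 58 → 69 (+11 each step).
Putting it together: 44 points, 21 wins, 69 goals.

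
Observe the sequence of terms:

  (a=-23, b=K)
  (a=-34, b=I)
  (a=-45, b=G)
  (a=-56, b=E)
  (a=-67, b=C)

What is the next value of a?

-78

A: −11 each step, so -23, -34, -45, -56, -67 → -78.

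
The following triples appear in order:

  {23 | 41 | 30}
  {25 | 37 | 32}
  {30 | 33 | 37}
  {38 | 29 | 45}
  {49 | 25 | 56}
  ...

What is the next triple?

{63 | 21 | 70}

First value: 23, 25, 30, 38, 49 → 63 (differences are 2, 5, 8, … (increasing by 3 each time)).
Second value: −4 each step, so 41, 37, 33, 29, 25 → 21.
Third value: differences are 2, 5, 8, … (increasing by 3 each time); 30, 32, 37, 45, 56 → 70.
Combining the parts gives {63 | 21 | 70}.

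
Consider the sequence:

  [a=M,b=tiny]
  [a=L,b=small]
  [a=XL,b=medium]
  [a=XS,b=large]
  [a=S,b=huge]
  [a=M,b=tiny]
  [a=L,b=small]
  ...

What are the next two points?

[a=XL,b=medium], [a=XS,b=large]

A: repeats M → L → XL → XS → S, so M, L, XL, XS, S, M, L → XL → XS.
B: repeats tiny → small → medium → large → huge, so tiny, small, medium, large, huge, tiny, small → medium → large.
Putting the parts together: [a=XL,b=medium] and then [a=XS,b=large].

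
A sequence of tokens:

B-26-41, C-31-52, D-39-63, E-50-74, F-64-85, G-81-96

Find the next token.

H-101-107

Letter: letters move forward 1 place in the alphabet; B, C, D, E, F, G → H.
Second component — differences are 5, 8, 11, … (increasing by 3 each time): 26, 31, 39, 50, 64, 81 → 101.
Third component: +11 each step, so 41, 52, 63, 74, 85, 96 → 107.
Putting it together: H-101-107.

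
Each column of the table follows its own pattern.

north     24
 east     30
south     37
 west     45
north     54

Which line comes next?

Direction goes north, east, south, west, north → east (repeats north → east → south → west).
Second component — differences are 6, 7, 8, … (increasing by 1 each time): 24, 30, 37, 45, 54 → 64.
So the next line is east  64.

east  64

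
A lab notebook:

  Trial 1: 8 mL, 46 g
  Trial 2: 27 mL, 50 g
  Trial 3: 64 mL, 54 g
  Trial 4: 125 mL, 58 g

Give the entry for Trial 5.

216 mL, 62 g

ML: perfect cubes: 2³, 3³, 4³, …, so 8, 27, 64, 125 → 216.
G: +4 each step, so 46, 50, 54, 58 → 62.
Combining the parts gives 216 mL, 62 g.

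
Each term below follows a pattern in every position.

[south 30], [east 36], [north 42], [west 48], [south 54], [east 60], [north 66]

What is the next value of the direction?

west

For the direction, repeats south → east → north → west: south, east, north, west, south, east, north → west.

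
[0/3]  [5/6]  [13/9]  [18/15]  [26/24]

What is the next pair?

[31/39]

First slot goes 0, 5, 13, 18, 26 → 31 (alternating steps +5, +8, +5, +8, …).
Second slot: each term is the sum of the two before it; 3, 6, 9, 15, 24 → 39.
So the next pair is [31/39].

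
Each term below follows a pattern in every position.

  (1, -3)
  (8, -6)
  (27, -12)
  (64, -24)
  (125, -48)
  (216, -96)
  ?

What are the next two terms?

First entry: perfect cubes: 1³, 2³, 3³, …; 1, 8, 27, 64, 125, 216 → 343 → 512.
Second entry — ×2 each step: -3, -6, -12, -24, -48, -96 → -192 → -384.
Putting the parts together: (343, -192) and then (512, -384).

(343, -192), (512, -384)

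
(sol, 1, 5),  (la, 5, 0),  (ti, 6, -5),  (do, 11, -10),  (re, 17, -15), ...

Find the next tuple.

Note: sol, la, ti, do, re → mi (runs through the solfège scale do→ti).
Second slot: each term is the sum of the two before it, so 1, 5, 6, 11, 17 → 28.
Third slot — −5 each step: 5, 0, -5, -10, -15 → -20.
Putting it together: (mi, 28, -20).

(mi, 28, -20)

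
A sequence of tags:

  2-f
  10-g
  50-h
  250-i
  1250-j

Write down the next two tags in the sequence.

First component: ×5 each step; 2, 10, 50, 250, 1250 → 6250 → 31250.
Letter goes f, g, h, i, j → k → l (letters move forward 1 place in the alphabet).
So the next two tags are 6250-k and 31250-l.

6250-k then 31250-l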